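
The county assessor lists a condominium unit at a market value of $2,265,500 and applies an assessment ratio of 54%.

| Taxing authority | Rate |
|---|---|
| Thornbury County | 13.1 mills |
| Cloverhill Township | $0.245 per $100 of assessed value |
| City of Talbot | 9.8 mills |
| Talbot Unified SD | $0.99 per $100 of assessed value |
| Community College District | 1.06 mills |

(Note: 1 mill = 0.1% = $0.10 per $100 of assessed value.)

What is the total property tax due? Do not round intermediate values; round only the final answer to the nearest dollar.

Assessed value = $2,265,500 × 0.54 = $1,223,370
Thornbury County: $1,223,370 × 0.0131 = $16,026.147
Cloverhill Township: $1,223,370 × 0.00245 = $2,997.2565
City of Talbot: $1,223,370 × 0.0098 = $11,989.026
Talbot Unified SD: $1,223,370 × 0.0099 = $12,111.363
Community College District: $1,223,370 × 0.00106 = $1,296.7722
Total = $44,420.5647

$44,421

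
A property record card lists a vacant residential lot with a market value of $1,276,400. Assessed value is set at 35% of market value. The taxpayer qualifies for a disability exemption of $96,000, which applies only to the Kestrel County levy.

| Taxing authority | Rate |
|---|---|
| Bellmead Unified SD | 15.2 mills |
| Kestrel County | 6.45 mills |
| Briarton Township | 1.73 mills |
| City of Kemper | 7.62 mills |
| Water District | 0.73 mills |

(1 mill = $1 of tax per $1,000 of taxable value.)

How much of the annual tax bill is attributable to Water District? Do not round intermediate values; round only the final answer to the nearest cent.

$326.12

Assessed value = $1,276,400 × 0.35 = $446,740
Water District taxable value = $446,740 (exemption does not apply)
Water District levy = $446,740 × 0.00073 = $326.1202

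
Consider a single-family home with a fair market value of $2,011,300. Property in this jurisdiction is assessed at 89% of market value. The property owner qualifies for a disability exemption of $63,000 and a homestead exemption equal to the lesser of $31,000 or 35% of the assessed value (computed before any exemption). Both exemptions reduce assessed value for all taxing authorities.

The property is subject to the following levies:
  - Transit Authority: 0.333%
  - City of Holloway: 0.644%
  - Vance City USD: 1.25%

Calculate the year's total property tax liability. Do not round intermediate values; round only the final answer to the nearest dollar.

$37,771

Assessed value = $2,011,300 × 0.89 = $1,790,057
Homestead exemption = min($31,000, 35% × $1,790,057) = min($31,000, $626,519.95) = $31,000 (dollar cap binds)
Taxable value = $1,790,057 − $63,000 − $31,000 = $1,696,057
Transit Authority: $1,696,057 × 0.00333 = $5,647.86981
City of Holloway: $1,696,057 × 0.00644 = $10,922.60708
Vance City USD: $1,696,057 × 0.0125 = $21,200.7125
Total = $37,771.18939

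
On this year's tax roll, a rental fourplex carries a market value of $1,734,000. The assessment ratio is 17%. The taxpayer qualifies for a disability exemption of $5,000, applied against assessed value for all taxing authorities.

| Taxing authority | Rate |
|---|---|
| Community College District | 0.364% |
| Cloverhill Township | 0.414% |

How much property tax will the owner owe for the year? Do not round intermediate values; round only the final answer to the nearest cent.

Assessed value = $1,734,000 × 0.17 = $294,780
Taxable value = $294,780 − $5,000 = $289,780
Community College District: $289,780 × 0.00364 = $1,054.7992
Cloverhill Township: $289,780 × 0.00414 = $1,199.6892
Total = $1,054.7992 + $1,199.6892 = $2,254.4884

$2,254.49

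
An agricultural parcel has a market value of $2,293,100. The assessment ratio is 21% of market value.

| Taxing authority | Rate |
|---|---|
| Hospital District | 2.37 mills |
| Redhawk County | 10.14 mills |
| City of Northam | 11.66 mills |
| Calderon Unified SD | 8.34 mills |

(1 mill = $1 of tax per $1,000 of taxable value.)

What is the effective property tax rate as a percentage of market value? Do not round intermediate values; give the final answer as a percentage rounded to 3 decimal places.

Assessed value = $2,293,100 × 0.21 = $481,551
Hospital District: $481,551 × 0.00237 = $1,141.27587
Redhawk County: $481,551 × 0.01014 = $4,882.92714
City of Northam: $481,551 × 0.01166 = $5,614.88466
Calderon Unified SD: $481,551 × 0.00834 = $4,016.13534
Total tax = $15,655.22301
Effective rate = $15,655.22301 ÷ $2,293,100 = 0.683% of market value

0.683%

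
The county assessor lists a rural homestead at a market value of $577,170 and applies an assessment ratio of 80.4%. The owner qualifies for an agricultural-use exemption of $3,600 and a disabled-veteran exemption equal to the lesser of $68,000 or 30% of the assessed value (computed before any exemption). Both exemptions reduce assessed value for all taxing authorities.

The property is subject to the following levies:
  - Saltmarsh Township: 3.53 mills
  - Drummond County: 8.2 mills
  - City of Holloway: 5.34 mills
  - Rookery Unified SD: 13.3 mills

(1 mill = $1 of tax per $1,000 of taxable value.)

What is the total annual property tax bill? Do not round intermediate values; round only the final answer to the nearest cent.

$11,918.54

Assessed value = $577,170 × 0.804 = $464,044.68
Disabled-veteran exemption = min($68,000, 30% × $464,044.68) = min($68,000, $139,213.404) = $68,000 (dollar cap binds)
Taxable value = $464,044.68 − $3,600 − $68,000 = $392,444.68
Saltmarsh Township: $392,444.68 × 0.00353 = $1,385.3297204
Drummond County: $392,444.68 × 0.0082 = $3,218.046376
City of Holloway: $392,444.68 × 0.00534 = $2,095.6545912
Rookery Unified SD: $392,444.68 × 0.0133 = $5,219.514244
Total = $11,918.5449316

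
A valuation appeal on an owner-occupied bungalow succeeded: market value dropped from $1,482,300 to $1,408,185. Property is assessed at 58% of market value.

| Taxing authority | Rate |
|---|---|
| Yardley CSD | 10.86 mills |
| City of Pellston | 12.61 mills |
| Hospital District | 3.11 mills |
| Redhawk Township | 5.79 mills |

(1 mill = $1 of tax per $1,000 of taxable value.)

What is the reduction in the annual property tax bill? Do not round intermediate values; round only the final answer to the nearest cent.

$1,391.48

Old assessed value = $1,482,300 × 0.58 = $859,734
New assessed value = $1,408,185 × 0.58 = $816,747.3
Combined rate = 0.01086 + 0.01261 + 0.00311 + 0.00579 = 0.03237
Old tax = $859,734 × 0.03237 = $27,829.58958
New tax = $816,747.3 × 0.03237 = $26,438.110101
Reduction = $27,829.58958 − $26,438.110101 = $1,391.479479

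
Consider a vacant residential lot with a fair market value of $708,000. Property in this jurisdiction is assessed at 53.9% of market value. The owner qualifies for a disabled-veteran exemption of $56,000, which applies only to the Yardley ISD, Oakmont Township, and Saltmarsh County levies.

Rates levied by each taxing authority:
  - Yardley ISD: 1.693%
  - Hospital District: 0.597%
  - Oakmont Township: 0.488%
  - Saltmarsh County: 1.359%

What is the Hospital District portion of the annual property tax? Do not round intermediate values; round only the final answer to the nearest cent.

Assessed value = $708,000 × 0.539 = $381,612
Hospital District taxable value = $381,612 (exemption does not apply)
Hospital District levy = $381,612 × 0.00597 = $2,278.22364

$2,278.22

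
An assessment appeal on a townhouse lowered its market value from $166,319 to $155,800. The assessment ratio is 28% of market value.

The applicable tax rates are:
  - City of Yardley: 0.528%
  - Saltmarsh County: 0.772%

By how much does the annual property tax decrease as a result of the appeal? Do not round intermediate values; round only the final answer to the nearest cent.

Old assessed value = $166,319 × 0.28 = $46,569.32
New assessed value = $155,800 × 0.28 = $43,624
Combined rate = 0.00528 + 0.00772 = 0.013
Old tax = $46,569.32 × 0.013 = $605.40116
New tax = $43,624 × 0.013 = $567.112
Reduction = $605.40116 − $567.112 = $38.28916

$38.29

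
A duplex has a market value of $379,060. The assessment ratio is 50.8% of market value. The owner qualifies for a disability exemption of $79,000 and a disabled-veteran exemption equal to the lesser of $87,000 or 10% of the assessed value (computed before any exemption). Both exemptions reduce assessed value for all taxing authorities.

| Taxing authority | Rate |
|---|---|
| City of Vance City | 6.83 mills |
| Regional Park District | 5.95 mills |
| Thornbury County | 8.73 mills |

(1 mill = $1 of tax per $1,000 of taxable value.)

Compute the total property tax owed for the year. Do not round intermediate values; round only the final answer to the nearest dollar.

$2,029

Assessed value = $379,060 × 0.508 = $192,562.48
Disabled-veteran exemption = min($87,000, 10% × $192,562.48) = min($87,000, $19,256.248) = $19,256.248 (percentage binds)
Taxable value = $192,562.48 − $79,000 − $19,256.248 = $94,306.232
City of Vance City: $94,306.232 × 0.00683 = $644.11156456
Regional Park District: $94,306.232 × 0.00595 = $561.1220804
Thornbury County: $94,306.232 × 0.00873 = $823.29340536
Total = $2,028.52705032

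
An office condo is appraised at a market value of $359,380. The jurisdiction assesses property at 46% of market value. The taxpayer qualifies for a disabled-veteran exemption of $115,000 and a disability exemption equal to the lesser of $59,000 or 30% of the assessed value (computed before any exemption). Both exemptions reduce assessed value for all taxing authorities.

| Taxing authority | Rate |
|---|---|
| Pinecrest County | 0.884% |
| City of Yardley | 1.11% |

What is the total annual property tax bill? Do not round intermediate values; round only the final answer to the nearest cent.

$14.36

Assessed value = $359,380 × 0.46 = $165,314.8
Disability exemption = min($59,000, 30% × $165,314.8) = min($59,000, $49,594.44) = $49,594.44 (percentage binds)
Taxable value = $165,314.8 − $115,000 − $49,594.44 = $720.36
Pinecrest County: $720.36 × 0.00884 = $6.3679824
City of Yardley: $720.36 × 0.0111 = $7.995996
Total = $14.3639784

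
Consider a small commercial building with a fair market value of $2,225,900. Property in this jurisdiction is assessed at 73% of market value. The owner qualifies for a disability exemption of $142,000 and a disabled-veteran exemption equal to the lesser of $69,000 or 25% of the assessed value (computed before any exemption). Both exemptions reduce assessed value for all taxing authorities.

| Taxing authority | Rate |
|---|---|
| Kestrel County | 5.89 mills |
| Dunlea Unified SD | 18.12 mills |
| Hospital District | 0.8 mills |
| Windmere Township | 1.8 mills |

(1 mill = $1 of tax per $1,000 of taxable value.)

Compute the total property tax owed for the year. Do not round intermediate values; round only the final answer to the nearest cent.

Assessed value = $2,225,900 × 0.73 = $1,624,907
Disabled-veteran exemption = min($69,000, 25% × $1,624,907) = min($69,000, $406,226.75) = $69,000 (dollar cap binds)
Taxable value = $1,624,907 − $142,000 − $69,000 = $1,413,907
Kestrel County: $1,413,907 × 0.00589 = $8,327.91223
Dunlea Unified SD: $1,413,907 × 0.01812 = $25,619.99484
Hospital District: $1,413,907 × 0.0008 = $1,131.1256
Windmere Township: $1,413,907 × 0.0018 = $2,545.0326
Total = $37,624.06527

$37,624.07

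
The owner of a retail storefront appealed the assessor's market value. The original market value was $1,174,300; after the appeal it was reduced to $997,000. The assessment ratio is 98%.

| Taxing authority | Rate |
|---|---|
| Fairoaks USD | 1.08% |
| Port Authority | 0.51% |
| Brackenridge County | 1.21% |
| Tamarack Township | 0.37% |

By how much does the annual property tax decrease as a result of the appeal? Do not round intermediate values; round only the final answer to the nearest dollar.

Old assessed value = $1,174,300 × 0.98 = $1,150,814
New assessed value = $997,000 × 0.98 = $977,060
Combined rate = 0.0108 + 0.0051 + 0.0121 + 0.0037 = 0.0317
Old tax = $1,150,814 × 0.0317 = $36,480.8038
New tax = $977,060 × 0.0317 = $30,972.802
Reduction = $36,480.8038 − $30,972.802 = $5,508.0018

$5,508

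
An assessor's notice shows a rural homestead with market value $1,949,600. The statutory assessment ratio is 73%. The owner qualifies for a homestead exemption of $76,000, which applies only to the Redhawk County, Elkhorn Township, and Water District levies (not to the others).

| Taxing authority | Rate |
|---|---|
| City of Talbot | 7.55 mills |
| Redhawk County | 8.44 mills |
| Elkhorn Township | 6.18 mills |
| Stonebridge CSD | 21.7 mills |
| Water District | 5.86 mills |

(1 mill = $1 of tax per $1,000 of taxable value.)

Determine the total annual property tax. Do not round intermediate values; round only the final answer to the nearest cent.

$69,219.65

Assessed value = $1,949,600 × 0.73 = $1,423,208
City of Talbot: $1,423,208 × 0.00755 = $10,745.2204
Redhawk County: ($1,423,208 − $76,000) × 0.00844 = $1,347,208 × 0.00844 = $11,370.43552
Elkhorn Township: ($1,423,208 − $76,000) × 0.00618 = $1,347,208 × 0.00618 = $8,325.74544
Stonebridge CSD: $1,423,208 × 0.0217 = $30,883.6136
Water District: ($1,423,208 − $76,000) × 0.00586 = $1,347,208 × 0.00586 = $7,894.63888
Total = $69,219.65384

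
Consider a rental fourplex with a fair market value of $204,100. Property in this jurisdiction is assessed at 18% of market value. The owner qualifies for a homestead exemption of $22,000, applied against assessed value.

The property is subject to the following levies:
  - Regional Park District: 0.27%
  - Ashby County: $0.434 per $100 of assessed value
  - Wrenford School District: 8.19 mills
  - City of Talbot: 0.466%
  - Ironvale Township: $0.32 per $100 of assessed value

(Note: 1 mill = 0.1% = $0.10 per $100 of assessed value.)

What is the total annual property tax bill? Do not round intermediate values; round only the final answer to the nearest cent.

$340.30

Assessed value = $204,100 × 0.18 = $36,738
Taxable value = $36,738 − $22,000 = $14,738
Regional Park District: $14,738 × 0.0027 = $39.7926
Ashby County: $14,738 × 0.00434 = $63.96292
Wrenford School District: $14,738 × 0.00819 = $120.70422
City of Talbot: $14,738 × 0.00466 = $68.67908
Ironvale Township: $14,738 × 0.0032 = $47.1616
Total = $340.30042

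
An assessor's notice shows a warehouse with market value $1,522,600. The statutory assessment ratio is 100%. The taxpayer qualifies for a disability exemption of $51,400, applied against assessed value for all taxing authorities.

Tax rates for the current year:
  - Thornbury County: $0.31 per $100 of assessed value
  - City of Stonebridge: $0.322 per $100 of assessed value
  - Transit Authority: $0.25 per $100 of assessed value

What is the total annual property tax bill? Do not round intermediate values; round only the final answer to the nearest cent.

Assessed value = $1,522,600 × 1 = $1,522,600
Taxable value = $1,522,600 − $51,400 = $1,471,200
Thornbury County: $1,471,200 × 0.0031 = $4,560.72
City of Stonebridge: $1,471,200 × 0.00322 = $4,737.264
Transit Authority: $1,471,200 × 0.0025 = $3,678
Total = $4,560.72 + $4,737.264 + $3,678 = $12,975.984

$12,975.98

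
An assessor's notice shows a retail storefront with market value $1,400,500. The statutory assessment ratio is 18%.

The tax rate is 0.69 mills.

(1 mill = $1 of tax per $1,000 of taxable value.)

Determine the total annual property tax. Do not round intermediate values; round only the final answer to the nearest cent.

$173.94

Assessed value = $1,400,500 × 0.18 = $252,090
Tax = $252,090 × 0.00069 = $173.9421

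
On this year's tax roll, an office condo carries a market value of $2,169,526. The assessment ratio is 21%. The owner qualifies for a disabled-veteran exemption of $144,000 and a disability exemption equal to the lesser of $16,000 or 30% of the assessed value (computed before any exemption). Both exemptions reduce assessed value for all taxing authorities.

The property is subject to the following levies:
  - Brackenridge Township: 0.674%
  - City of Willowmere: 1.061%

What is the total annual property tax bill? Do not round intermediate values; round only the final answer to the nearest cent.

$5,128.67

Assessed value = $2,169,526 × 0.21 = $455,600.46
Disability exemption = min($16,000, 30% × $455,600.46) = min($16,000, $136,680.138) = $16,000 (dollar cap binds)
Taxable value = $455,600.46 − $144,000 − $16,000 = $295,600.46
Brackenridge Township: $295,600.46 × 0.00674 = $1,992.3471004
City of Willowmere: $295,600.46 × 0.01061 = $3,136.3208806
Total = $5,128.667981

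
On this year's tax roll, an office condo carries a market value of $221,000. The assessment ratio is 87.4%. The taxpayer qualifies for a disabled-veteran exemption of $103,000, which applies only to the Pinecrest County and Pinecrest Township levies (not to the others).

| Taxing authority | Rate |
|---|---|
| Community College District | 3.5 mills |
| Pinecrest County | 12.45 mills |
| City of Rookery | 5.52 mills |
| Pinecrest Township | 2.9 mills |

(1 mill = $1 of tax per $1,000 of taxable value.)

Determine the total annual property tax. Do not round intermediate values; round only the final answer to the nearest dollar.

Assessed value = $221,000 × 0.874 = $193,154
Community College District: $193,154 × 0.0035 = $676.039
Pinecrest County: ($193,154 − $103,000) × 0.01245 = $90,154 × 0.01245 = $1,122.4173
City of Rookery: $193,154 × 0.00552 = $1,066.21008
Pinecrest Township: ($193,154 − $103,000) × 0.0029 = $90,154 × 0.0029 = $261.4466
Total = $3,126.11298

$3,126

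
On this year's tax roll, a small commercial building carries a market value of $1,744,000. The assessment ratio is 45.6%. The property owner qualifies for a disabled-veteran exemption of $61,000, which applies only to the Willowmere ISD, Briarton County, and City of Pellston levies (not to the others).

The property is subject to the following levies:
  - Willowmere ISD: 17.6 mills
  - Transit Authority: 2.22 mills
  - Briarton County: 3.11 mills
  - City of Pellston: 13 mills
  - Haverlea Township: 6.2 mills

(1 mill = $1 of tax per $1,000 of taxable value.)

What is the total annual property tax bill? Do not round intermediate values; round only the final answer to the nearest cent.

$31,448.16

Assessed value = $1,744,000 × 0.456 = $795,264
Willowmere ISD: ($795,264 − $61,000) × 0.0176 = $734,264 × 0.0176 = $12,923.0464
Transit Authority: $795,264 × 0.00222 = $1,765.48608
Briarton County: ($795,264 − $61,000) × 0.00311 = $734,264 × 0.00311 = $2,283.56104
City of Pellston: ($795,264 − $61,000) × 0.013 = $734,264 × 0.013 = $9,545.432
Haverlea Township: $795,264 × 0.0062 = $4,930.6368
Total = $31,448.16232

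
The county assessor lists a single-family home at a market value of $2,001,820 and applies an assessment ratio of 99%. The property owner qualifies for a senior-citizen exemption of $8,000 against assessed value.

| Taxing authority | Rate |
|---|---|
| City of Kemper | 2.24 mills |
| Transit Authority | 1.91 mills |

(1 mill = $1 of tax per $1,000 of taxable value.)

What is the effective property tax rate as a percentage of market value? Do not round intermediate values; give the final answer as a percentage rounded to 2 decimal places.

Assessed value = $2,001,820 × 0.99 = $1,981,801.8
Taxable value = $1,981,801.8 − $8,000 = $1,973,801.8
City of Kemper: $1,973,801.8 × 0.00224 = $4,421.316032
Transit Authority: $1,973,801.8 × 0.00191 = $3,769.961438
Total tax = $8,191.27747
Effective rate = $8,191.27747 ÷ $2,001,820 = 0.41% of market value

0.41%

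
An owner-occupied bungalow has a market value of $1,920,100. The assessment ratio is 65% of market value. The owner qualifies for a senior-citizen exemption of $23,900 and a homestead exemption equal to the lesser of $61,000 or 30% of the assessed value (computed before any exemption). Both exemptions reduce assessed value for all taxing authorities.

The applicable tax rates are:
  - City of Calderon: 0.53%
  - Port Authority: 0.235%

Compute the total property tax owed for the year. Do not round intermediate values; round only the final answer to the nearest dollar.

$8,898

Assessed value = $1,920,100 × 0.65 = $1,248,065
Homestead exemption = min($61,000, 30% × $1,248,065) = min($61,000, $374,419.5) = $61,000 (dollar cap binds)
Taxable value = $1,248,065 − $23,900 − $61,000 = $1,163,165
City of Calderon: $1,163,165 × 0.0053 = $6,164.7745
Port Authority: $1,163,165 × 0.00235 = $2,733.43775
Total = $8,898.21225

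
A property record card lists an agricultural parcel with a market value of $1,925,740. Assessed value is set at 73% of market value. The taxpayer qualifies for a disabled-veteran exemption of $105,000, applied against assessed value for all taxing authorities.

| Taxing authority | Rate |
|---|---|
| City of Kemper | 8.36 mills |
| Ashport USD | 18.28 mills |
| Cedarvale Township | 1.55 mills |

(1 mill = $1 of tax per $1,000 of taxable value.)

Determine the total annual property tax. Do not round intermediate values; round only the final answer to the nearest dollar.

Assessed value = $1,925,740 × 0.73 = $1,405,790.2
Taxable value = $1,405,790.2 − $105,000 = $1,300,790.2
City of Kemper: $1,300,790.2 × 0.00836 = $10,874.606072
Ashport USD: $1,300,790.2 × 0.01828 = $23,778.444856
Cedarvale Township: $1,300,790.2 × 0.00155 = $2,016.22481
Total = $10,874.606072 + $23,778.444856 + $2,016.22481 = $36,669.275738

$36,669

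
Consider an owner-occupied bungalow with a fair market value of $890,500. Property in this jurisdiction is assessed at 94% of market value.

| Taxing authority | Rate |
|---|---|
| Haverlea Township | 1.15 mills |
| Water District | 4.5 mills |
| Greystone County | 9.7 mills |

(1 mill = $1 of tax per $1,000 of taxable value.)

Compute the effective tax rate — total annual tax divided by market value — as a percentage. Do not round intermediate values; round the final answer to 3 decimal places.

1.443%

Assessed value = $890,500 × 0.94 = $837,070
Haverlea Township: $837,070 × 0.00115 = $962.6305
Water District: $837,070 × 0.0045 = $3,766.815
Greystone County: $837,070 × 0.0097 = $8,119.579
Total tax = $12,849.0245
Effective rate = $12,849.0245 ÷ $890,500 = 1.443% of market value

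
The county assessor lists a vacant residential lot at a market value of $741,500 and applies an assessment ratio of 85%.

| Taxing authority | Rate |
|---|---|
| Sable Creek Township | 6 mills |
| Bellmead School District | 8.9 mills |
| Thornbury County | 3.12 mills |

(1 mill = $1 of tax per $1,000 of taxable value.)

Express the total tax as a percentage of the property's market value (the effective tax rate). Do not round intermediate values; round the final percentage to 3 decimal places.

1.532%

Assessed value = $741,500 × 0.85 = $630,275
Sable Creek Township: $630,275 × 0.006 = $3,781.65
Bellmead School District: $630,275 × 0.0089 = $5,609.4475
Thornbury County: $630,275 × 0.00312 = $1,966.458
Total tax = $11,357.5555
Effective rate = $11,357.5555 ÷ $741,500 = 1.532% of market value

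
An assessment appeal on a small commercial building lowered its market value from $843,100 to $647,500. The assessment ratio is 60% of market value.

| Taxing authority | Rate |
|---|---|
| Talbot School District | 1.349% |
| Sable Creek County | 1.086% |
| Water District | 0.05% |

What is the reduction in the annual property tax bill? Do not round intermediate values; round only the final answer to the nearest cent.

Old assessed value = $843,100 × 0.6 = $505,860
New assessed value = $647,500 × 0.6 = $388,500
Combined rate = 0.01349 + 0.01086 + 0.0005 = 0.02485
Old tax = $505,860 × 0.02485 = $12,570.621
New tax = $388,500 × 0.02485 = $9,654.225
Reduction = $12,570.621 − $9,654.225 = $2,916.396

$2,916.40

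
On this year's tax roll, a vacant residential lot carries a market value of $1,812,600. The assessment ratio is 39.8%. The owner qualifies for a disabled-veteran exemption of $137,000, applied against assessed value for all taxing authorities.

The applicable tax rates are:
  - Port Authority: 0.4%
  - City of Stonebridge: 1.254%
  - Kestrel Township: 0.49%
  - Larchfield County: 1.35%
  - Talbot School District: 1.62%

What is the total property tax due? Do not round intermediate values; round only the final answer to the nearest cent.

$29,886.97

Assessed value = $1,812,600 × 0.398 = $721,414.8
Taxable value = $721,414.8 − $137,000 = $584,414.8
Port Authority: $584,414.8 × 0.004 = $2,337.6592
City of Stonebridge: $584,414.8 × 0.01254 = $7,328.561592
Kestrel Township: $584,414.8 × 0.0049 = $2,863.63252
Larchfield County: $584,414.8 × 0.0135 = $7,889.5998
Talbot School District: $584,414.8 × 0.0162 = $9,467.51976
Total = $2,337.6592 + $7,328.561592 + $2,863.63252 + $7,889.5998 + $9,467.51976 = $29,886.972872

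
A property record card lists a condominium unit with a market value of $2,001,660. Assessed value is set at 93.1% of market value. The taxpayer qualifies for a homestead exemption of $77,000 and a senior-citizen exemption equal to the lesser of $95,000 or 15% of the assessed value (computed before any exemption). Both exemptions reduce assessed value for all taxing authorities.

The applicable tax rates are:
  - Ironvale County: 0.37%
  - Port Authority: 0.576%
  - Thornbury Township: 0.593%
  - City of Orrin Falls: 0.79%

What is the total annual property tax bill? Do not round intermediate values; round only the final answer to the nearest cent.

$39,396.09

Assessed value = $2,001,660 × 0.931 = $1,863,545.46
Senior-citizen exemption = min($95,000, 15% × $1,863,545.46) = min($95,000, $279,531.819) = $95,000 (dollar cap binds)
Taxable value = $1,863,545.46 − $77,000 − $95,000 = $1,691,545.46
Ironvale County: $1,691,545.46 × 0.0037 = $6,258.718202
Port Authority: $1,691,545.46 × 0.00576 = $9,743.3018496
Thornbury Township: $1,691,545.46 × 0.00593 = $10,030.8645778
City of Orrin Falls: $1,691,545.46 × 0.0079 = $13,363.209134
Total = $39,396.0937634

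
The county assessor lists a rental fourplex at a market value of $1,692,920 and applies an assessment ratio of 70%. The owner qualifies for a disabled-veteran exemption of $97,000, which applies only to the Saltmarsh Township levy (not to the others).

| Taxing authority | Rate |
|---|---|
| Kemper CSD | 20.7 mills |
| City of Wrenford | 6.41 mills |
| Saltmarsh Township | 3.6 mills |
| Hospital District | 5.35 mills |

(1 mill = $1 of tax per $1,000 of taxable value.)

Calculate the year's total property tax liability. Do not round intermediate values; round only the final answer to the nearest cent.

Assessed value = $1,692,920 × 0.7 = $1,185,044
Kemper CSD: $1,185,044 × 0.0207 = $24,530.4108
City of Wrenford: $1,185,044 × 0.00641 = $7,596.13204
Saltmarsh Township: ($1,185,044 − $97,000) × 0.0036 = $1,088,044 × 0.0036 = $3,916.9584
Hospital District: $1,185,044 × 0.00535 = $6,339.9854
Total = $42,383.48664

$42,383.49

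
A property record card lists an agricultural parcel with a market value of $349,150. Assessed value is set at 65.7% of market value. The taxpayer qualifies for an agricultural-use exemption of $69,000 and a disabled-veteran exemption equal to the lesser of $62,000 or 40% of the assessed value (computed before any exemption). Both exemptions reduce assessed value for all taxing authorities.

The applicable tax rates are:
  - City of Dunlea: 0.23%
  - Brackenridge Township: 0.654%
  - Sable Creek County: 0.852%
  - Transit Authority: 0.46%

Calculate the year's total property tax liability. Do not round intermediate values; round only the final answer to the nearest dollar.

Assessed value = $349,150 × 0.657 = $229,391.55
Disabled-veteran exemption = min($62,000, 40% × $229,391.55) = min($62,000, $91,756.62) = $62,000 (dollar cap binds)
Taxable value = $229,391.55 − $69,000 − $62,000 = $98,391.55
City of Dunlea: $98,391.55 × 0.0023 = $226.300565
Brackenridge Township: $98,391.55 × 0.00654 = $643.480737
Sable Creek County: $98,391.55 × 0.00852 = $838.296006
Transit Authority: $98,391.55 × 0.0046 = $452.60113
Total = $2,160.678438

$2,161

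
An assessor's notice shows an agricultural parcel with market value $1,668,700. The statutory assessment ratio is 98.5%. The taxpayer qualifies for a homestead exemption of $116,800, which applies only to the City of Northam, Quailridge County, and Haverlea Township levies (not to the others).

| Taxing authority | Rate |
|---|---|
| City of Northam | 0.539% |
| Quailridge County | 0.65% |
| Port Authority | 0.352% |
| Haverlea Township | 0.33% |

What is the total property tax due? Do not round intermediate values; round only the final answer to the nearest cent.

Assessed value = $1,668,700 × 0.985 = $1,643,669.5
City of Northam: ($1,643,669.5 − $116,800) × 0.00539 = $1,526,869.5 × 0.00539 = $8,229.826605
Quailridge County: ($1,643,669.5 − $116,800) × 0.0065 = $1,526,869.5 × 0.0065 = $9,924.65175
Port Authority: $1,643,669.5 × 0.00352 = $5,785.71664
Haverlea Township: ($1,643,669.5 − $116,800) × 0.0033 = $1,526,869.5 × 0.0033 = $5,038.66935
Total = $28,978.864345

$28,978.86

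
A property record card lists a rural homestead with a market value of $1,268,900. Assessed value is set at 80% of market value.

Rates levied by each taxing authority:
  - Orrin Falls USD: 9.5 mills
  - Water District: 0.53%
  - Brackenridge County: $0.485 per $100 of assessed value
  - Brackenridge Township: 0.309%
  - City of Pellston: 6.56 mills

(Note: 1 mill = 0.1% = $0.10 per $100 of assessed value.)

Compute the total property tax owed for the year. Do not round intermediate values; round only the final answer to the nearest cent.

$29,743.02

Assessed value = $1,268,900 × 0.8 = $1,015,120
Orrin Falls USD: $1,015,120 × 0.0095 = $9,643.64
Water District: $1,015,120 × 0.0053 = $5,380.136
Brackenridge County: $1,015,120 × 0.00485 = $4,923.332
Brackenridge Township: $1,015,120 × 0.00309 = $3,136.7208
City of Pellston: $1,015,120 × 0.00656 = $6,659.1872
Total = $29,743.016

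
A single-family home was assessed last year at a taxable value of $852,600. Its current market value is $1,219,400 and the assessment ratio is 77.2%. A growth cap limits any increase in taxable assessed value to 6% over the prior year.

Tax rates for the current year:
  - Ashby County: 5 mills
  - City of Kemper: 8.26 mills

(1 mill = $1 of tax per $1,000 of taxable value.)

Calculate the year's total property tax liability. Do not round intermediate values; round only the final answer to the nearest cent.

$11,983.80

Uncapped assessed value = $1,219,400 × 0.772 = $941,376.8
Cap limit = $852,600 × 1.06 = $903,756
Taxable assessed value = min($941,376.8, $903,756) = $903,756 (cap binds)
Ashby County: $903,756 × 0.005 = $4,518.78
City of Kemper: $903,756 × 0.00826 = $7,465.02456
Total = $11,983.80456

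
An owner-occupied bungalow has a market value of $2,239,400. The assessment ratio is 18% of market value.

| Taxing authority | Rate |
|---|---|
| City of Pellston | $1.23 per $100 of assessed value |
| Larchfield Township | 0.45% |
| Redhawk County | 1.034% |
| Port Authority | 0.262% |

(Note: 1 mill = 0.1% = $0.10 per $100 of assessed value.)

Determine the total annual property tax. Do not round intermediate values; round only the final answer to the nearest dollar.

$11,996

Assessed value = $2,239,400 × 0.18 = $403,092
City of Pellston: $403,092 × 0.0123 = $4,958.0316
Larchfield Township: $403,092 × 0.0045 = $1,813.914
Redhawk County: $403,092 × 0.01034 = $4,167.97128
Port Authority: $403,092 × 0.00262 = $1,056.10104
Total = $11,996.01792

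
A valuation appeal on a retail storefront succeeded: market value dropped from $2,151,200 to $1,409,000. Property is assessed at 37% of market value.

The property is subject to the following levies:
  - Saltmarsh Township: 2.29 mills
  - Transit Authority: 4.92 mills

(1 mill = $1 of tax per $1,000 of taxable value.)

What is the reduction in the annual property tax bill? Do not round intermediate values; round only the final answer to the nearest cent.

$1,979.97

Old assessed value = $2,151,200 × 0.37 = $795,944
New assessed value = $1,409,000 × 0.37 = $521,330
Combined rate = 0.00229 + 0.00492 = 0.00721
Old tax = $795,944 × 0.00721 = $5,738.75624
New tax = $521,330 × 0.00721 = $3,758.7893
Reduction = $5,738.75624 − $3,758.7893 = $1,979.96694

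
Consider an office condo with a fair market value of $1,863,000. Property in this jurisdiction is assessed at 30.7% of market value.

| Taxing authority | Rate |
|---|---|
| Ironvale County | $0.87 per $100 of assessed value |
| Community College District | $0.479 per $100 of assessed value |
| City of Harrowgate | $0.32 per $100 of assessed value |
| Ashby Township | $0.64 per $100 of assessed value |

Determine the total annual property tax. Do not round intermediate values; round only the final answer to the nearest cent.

$13,206.12

Assessed value = $1,863,000 × 0.307 = $571,941
Ironvale County: $571,941 × 0.0087 = $4,975.8867
Community College District: $571,941 × 0.00479 = $2,739.59739
City of Harrowgate: $571,941 × 0.0032 = $1,830.2112
Ashby Township: $571,941 × 0.0064 = $3,660.4224
Total = $4,975.8867 + $2,739.59739 + $1,830.2112 + $3,660.4224 = $13,206.11769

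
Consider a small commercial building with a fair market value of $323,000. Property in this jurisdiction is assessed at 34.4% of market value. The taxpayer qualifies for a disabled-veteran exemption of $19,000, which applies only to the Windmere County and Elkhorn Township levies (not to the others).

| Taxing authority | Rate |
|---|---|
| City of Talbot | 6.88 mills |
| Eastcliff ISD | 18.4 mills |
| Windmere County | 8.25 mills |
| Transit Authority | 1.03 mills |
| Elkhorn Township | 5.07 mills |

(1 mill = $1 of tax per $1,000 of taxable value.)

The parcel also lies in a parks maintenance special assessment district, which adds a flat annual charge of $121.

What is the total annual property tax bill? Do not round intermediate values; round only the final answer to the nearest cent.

$4,271.29

Assessed value = $323,000 × 0.344 = $111,112
City of Talbot: $111,112 × 0.00688 = $764.45056
Eastcliff ISD: $111,112 × 0.0184 = $2,044.4608
Windmere County: ($111,112 − $19,000) × 0.00825 = $92,112 × 0.00825 = $759.924
Transit Authority: $111,112 × 0.00103 = $114.44536
Elkhorn Township: ($111,112 − $19,000) × 0.00507 = $92,112 × 0.00507 = $467.00784
Levies subtotal = $4,150.28856
Total = $4,150.28856 + $121 = $4,271.28856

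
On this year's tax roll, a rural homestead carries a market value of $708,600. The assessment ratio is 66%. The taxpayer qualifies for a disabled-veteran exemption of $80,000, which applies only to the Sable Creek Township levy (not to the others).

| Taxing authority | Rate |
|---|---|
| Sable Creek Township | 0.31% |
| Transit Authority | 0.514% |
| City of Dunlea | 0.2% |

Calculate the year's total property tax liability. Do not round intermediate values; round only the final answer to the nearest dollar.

$4,541

Assessed value = $708,600 × 0.66 = $467,676
Sable Creek Township: ($467,676 − $80,000) × 0.0031 = $387,676 × 0.0031 = $1,201.7956
Transit Authority: $467,676 × 0.00514 = $2,403.85464
City of Dunlea: $467,676 × 0.002 = $935.352
Total = $4,541.00224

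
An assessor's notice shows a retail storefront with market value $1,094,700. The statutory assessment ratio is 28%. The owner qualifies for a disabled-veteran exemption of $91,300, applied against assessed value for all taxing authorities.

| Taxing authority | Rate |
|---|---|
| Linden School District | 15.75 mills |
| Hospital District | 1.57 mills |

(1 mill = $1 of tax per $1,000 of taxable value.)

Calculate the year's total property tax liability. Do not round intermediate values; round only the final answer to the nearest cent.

Assessed value = $1,094,700 × 0.28 = $306,516
Taxable value = $306,516 − $91,300 = $215,216
Linden School District: $215,216 × 0.01575 = $3,389.652
Hospital District: $215,216 × 0.00157 = $337.88912
Total = $3,389.652 + $337.88912 = $3,727.54112

$3,727.54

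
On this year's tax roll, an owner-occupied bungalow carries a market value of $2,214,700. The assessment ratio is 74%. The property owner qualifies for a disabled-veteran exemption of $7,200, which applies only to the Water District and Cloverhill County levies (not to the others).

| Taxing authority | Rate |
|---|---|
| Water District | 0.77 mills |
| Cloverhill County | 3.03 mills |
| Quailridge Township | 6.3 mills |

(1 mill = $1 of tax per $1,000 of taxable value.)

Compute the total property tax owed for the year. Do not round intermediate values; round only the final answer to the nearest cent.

Assessed value = $2,214,700 × 0.74 = $1,638,878
Water District: ($1,638,878 − $7,200) × 0.00077 = $1,631,678 × 0.00077 = $1,256.39206
Cloverhill County: ($1,638,878 − $7,200) × 0.00303 = $1,631,678 × 0.00303 = $4,943.98434
Quailridge Township: $1,638,878 × 0.0063 = $10,324.9314
Total = $16,525.3078

$16,525.31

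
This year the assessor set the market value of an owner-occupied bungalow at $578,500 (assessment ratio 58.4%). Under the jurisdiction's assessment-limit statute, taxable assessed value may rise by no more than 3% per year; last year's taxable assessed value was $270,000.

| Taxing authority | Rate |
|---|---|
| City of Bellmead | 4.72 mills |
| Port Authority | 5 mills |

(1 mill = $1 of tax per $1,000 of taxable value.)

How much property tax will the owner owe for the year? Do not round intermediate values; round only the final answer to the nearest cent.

$2,703.13

Uncapped assessed value = $578,500 × 0.584 = $337,844
Cap limit = $270,000 × 1.03 = $278,100
Taxable assessed value = min($337,844, $278,100) = $278,100 (cap binds)
City of Bellmead: $278,100 × 0.00472 = $1,312.632
Port Authority: $278,100 × 0.005 = $1,390.5
Total = $2,703.132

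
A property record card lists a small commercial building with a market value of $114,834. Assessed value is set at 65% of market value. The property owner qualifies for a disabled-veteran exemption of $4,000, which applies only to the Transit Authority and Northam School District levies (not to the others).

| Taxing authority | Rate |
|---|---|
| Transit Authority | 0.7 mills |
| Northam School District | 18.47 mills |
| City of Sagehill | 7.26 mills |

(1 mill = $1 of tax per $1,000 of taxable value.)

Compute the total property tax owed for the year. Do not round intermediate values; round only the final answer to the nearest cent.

$1,896.11

Assessed value = $114,834 × 0.65 = $74,642.1
Transit Authority: ($74,642.1 − $4,000) × 0.0007 = $70,642.1 × 0.0007 = $49.44947
Northam School District: ($74,642.1 − $4,000) × 0.01847 = $70,642.1 × 0.01847 = $1,304.759587
City of Sagehill: $74,642.1 × 0.00726 = $541.901646
Total = $1,896.110703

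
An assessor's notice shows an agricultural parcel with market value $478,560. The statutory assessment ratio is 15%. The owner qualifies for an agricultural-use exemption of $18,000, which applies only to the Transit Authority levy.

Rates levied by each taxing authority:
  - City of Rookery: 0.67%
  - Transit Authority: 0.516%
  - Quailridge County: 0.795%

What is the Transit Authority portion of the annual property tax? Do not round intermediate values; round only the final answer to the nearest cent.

$277.53

Assessed value = $478,560 × 0.15 = $71,784
Transit Authority taxable value = $71,784 − $18,000 = $53,784
Transit Authority levy = $53,784 × 0.00516 = $277.52544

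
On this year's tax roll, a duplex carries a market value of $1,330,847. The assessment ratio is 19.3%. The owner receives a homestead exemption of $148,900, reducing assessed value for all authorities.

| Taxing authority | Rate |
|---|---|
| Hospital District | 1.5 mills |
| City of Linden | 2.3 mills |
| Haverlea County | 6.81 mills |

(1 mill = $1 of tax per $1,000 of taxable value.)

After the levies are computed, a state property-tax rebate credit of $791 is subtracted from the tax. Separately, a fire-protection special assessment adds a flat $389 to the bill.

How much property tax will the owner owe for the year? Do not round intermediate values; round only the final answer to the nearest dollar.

Assessed value = $1,330,847 × 0.193 = $256,853.471
Taxable value = $256,853.471 − $148,900 = $107,953.471
Hospital District: $107,953.471 × 0.0015 = $161.9302065
City of Linden: $107,953.471 × 0.0023 = $248.2929833
Haverlea County: $107,953.471 × 0.00681 = $735.16313751
Levies subtotal = $1,145.38632731
After credit = $1,145.38632731 − $791 = $354.38632731
Total = $354.38632731 + $389 = $743.38632731

$743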